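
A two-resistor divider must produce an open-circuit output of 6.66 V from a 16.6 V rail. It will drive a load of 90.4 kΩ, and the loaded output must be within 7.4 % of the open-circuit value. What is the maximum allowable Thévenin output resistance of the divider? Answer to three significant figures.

R_th ≤ 7.22 kΩ

Loading drop = R_th/(R_th + R_L) ≤ 0.0740, so R_th ≤ R_L · ε/(1−ε) = 90.4 kΩ × 0.0740/0.9260 = 7.22 kΩ.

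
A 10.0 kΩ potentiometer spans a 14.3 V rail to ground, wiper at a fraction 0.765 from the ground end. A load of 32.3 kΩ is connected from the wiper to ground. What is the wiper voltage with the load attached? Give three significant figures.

V ≈ 10.4 V

The wiper splits the pot into (1−α)R = 2.350 kΩ above and αR = 7.650 kΩ below.
Lower section ‖ load = 6.185 kΩ.
V_wiper = 14.3 × 6.185/(2.350 + 6.185) = 10.4 V.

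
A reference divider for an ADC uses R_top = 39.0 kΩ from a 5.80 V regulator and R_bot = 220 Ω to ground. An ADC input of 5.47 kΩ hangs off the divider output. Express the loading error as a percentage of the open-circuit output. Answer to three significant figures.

The divider's output (Thévenin) resistance is R_top‖R_bot = 218.8 Ω.
Fractional drop under load = R_th/(R_th + R_L) = 218.8 / (218.8 + 5470) = 0.03846.
So the output falls by 3.85 %.

3.85 %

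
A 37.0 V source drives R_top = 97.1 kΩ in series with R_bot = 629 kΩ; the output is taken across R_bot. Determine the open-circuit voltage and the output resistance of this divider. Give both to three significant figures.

V_th is the open-circuit tap voltage: 37.0 × 629/(97.1 + 629) = 32.1 V.
With the supply zeroed, R_top and R_bot appear in parallel from the tap: R_th = R_top‖R_bot = (97.1 × 629)/726.1 = 84.1 kΩ.

V_th = 32.1 V, R_th = 84.1 kΩ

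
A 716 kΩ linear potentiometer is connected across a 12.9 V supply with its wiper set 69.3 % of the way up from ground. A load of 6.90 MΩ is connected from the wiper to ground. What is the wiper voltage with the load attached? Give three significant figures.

V ≈ 8.75 V

The wiper splits the pot into (1−α)R = 219.8 kΩ above and αR = 496.2 kΩ below.
Lower section ‖ load = 462.9 kΩ.
V_wiper = 12.9 × 462.9/(219.8 + 462.9) = 8.75 V.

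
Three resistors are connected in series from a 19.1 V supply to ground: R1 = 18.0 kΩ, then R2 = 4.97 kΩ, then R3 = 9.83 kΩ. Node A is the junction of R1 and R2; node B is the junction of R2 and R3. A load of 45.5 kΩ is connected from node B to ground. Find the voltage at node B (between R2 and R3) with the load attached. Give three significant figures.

At node B, R3 is in parallel with the load: R3‖R_L = 8.084 kΩ.
Below node A the resistance is R2 + (R3‖R_L) = 13.05 kΩ, so V_A = 19.1 × 13.05/31.05 = 8.029 V.
Then V_B = V_A × (R3‖R_L)/(R2 + R3‖R_L) = 8.029 × 8.084/13.05 = 4.97 V.

V ≈ 4.97 V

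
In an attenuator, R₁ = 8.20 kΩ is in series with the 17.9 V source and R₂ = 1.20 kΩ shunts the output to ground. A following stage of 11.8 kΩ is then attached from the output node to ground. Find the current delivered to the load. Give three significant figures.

I_L ≈ 0.178 mA

R₂‖R_L = 1.089 kΩ; V_out = 17.9 × 1.089/9.289 = 2.099 V.
I_L = V_out / R_L = 2.099 / 11.8 kΩ = 0.178 mA.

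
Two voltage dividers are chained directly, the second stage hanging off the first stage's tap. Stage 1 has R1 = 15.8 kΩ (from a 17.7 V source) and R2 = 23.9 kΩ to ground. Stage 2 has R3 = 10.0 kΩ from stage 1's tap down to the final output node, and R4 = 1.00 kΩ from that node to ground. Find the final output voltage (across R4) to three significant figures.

Stage 2 presents R3+R4 = 11.00 kΩ as a load on stage 1's tap.
Stage 1's lower leg becomes R2‖(R3+R4) = 7.533 kΩ, so V_mid = 17.7 × 7.533/23.33 = 5.714 V.
Stage 2 is itself unloaded: V_out = V_mid × R4/(R3+R4) = 5.714 × 1.00/11.00 = 0.519 V.

V_out ≈ 0.519 V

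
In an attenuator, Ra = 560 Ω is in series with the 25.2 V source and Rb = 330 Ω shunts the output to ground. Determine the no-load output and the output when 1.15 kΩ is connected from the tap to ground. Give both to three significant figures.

Open-circuit: V = 25.2 × 330/(560 + 330) = 9.34 V.
With the load, Rb becomes Rb‖R_L = 256.4 Ω, so V = 25.2 × 256.4/816.4 = 7.91 V.

Unloaded: 9.34 V; loaded: 7.91 V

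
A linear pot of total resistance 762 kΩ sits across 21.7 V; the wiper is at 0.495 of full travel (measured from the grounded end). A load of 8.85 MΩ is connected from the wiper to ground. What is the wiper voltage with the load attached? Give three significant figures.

V ≈ 10.5 V

The wiper splits the pot into (1−α)R = 384.8 kΩ above and αR = 377.2 kΩ below.
Lower section ‖ load = 361.8 kΩ.
V_wiper = 21.7 × 361.8/(384.8 + 361.8) = 10.5 V.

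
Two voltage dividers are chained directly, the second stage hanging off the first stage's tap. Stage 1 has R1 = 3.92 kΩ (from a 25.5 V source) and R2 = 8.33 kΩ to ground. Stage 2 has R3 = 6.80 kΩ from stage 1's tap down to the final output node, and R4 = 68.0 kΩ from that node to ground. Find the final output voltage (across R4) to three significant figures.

V_out ≈ 15.2 V

Stage 2 presents R3+R4 = 74.80 kΩ as a load on stage 1's tap.
Stage 1's lower leg becomes R2‖(R3+R4) = 7.495 kΩ, so V_mid = 25.5 × 7.495/11.42 = 16.74 V.
Stage 2 is itself unloaded: V_out = V_mid × R4/(R3+R4) = 16.74 × 68.0/74.80 = 15.2 V.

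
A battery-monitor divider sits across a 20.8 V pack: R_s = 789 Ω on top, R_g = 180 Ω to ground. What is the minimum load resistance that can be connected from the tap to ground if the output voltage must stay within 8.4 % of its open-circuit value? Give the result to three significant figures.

Output resistance R_th = R_s‖R_g = (789 × 180)/969.0 = 146.6 Ω.
The fractional drop is R_th/(R_th + R_L); requiring this ≤ 0.0840 gives R_L ≥ R_th(1/0.0840 − 1) = 146.6 × 10.90 = 1.60 kΩ.

R_L(min) ≈ 1.60 kΩ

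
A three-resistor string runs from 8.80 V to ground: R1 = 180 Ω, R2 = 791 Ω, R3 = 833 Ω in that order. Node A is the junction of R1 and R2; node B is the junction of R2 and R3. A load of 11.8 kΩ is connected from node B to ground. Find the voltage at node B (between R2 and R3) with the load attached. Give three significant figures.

V ≈ 3.91 V

At node B, R3 is in parallel with the load: R3‖R_L = 778.1 Ω.
Below node A the resistance is R2 + (R3‖R_L) = 1569 Ω, so V_A = 8.80 × 1569/1749 = 7.894 V.
Then V_B = V_A × (R3‖R_L)/(R2 + R3‖R_L) = 7.894 × 778.1/1569 = 3.91 V.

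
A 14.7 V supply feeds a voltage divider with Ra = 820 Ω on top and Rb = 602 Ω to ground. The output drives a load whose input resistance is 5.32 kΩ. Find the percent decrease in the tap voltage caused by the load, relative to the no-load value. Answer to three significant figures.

The divider's output (Thévenin) resistance is Ra‖Rb = 347.1 Ω.
Fractional drop under load = R_th/(R_th + R_L) = 347.1 / (347.1 + 5320) = 0.06126.
So the output falls by 6.13 %.

6.13 %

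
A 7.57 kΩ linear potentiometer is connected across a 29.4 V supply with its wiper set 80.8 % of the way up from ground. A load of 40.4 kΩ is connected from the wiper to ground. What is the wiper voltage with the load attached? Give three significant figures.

The wiper splits the pot into (1−α)R = 1.453 kΩ above and αR = 6.117 kΩ below.
Lower section ‖ load = 5.312 kΩ.
V_wiper = 29.4 × 5.312/(1.453 + 5.312) = 23.1 V.

V ≈ 23.1 V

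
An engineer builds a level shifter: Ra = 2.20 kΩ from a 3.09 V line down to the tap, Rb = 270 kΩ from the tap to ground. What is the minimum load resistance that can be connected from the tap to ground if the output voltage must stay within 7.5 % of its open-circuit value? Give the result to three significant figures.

Output resistance R_th = Ra‖Rb = (2.20 × 270)/272.2 = 2.182 kΩ.
The fractional drop is R_th/(R_th + R_L); requiring this ≤ 0.0750 gives R_L ≥ R_th(1/0.0750 − 1) = 2.182 × 12.33 = 26.9 kΩ.

R_L(min) ≈ 26.9 kΩ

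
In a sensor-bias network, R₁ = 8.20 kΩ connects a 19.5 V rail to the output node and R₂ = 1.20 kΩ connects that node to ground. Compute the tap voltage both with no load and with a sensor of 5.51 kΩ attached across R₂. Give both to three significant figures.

Unloaded: 2.49 V; loaded: 2.09 V

Open-circuit: V = 19.5 × 1.20/(8.20 + 1.20) = 2.49 V.
With the load, R₂ becomes R₂‖R_L = 0.9854 kΩ, so V = 19.5 × 0.9854/9.185 = 2.09 V.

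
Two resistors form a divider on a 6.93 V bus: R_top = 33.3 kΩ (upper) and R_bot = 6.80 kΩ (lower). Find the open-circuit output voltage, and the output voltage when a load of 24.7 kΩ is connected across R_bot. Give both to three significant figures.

Unloaded: 1.18 V; loaded: 0.956 V

Open-circuit: V = 6.93 × 6.80/(33.3 + 6.80) = 1.18 V.
With the load, R_bot becomes R_bot‖R_L = 5.332 kΩ, so V = 6.93 × 5.332/38.63 = 0.956 V.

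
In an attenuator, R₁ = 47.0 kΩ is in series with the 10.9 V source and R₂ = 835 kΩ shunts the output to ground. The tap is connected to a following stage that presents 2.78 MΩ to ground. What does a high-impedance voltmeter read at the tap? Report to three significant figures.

The load sits in parallel with R₂: R₂‖R_L = (835 × 2780) / (835 + 2780) = 642.1 kΩ.
V_out = 10.9 × 642.1 / (47.0 + 642.1) = 10.9 × 642.1/689.1 = 10.2 V.
(Unloaded it would have been 10.3 V.)

V_out ≈ 10.2 V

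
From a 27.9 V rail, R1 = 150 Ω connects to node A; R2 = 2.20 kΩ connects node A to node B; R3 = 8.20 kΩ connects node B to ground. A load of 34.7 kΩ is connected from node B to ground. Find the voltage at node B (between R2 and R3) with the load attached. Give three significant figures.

At node B, R3 is in parallel with the load: R3‖R_L = 6633 Ω.
Below node A the resistance is R2 + (R3‖R_L) = 8833 Ω, so V_A = 27.9 × 8833/8983 = 27.43 V.
Then V_B = V_A × (R3‖R_L)/(R2 + R3‖R_L) = 27.43 × 6633/8833 = 20.6 V.

V ≈ 20.6 V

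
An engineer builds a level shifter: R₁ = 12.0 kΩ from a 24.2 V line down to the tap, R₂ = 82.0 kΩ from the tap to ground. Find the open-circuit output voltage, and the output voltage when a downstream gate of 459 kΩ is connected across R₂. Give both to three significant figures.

Unloaded: 21.1 V; loaded: 20.6 V

Open-circuit: V = 24.2 × 82.0/(12.0 + 82.0) = 21.1 V.
With the load, R₂ becomes R₂‖R_L = 69.57 kΩ, so V = 24.2 × 69.57/81.57 = 20.6 V.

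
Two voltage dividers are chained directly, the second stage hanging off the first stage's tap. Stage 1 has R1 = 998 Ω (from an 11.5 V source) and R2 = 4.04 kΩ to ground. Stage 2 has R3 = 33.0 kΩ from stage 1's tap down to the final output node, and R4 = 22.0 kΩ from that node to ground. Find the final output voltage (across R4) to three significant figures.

Stage 2 presents R3+R4 = 55000 Ω as a load on stage 1's tap.
Stage 1's lower leg becomes R2‖(R3+R4) = 3764 Ω, so V_mid = 11.5 × 3764/4762 = 9.090 V.
Stage 2 is itself unloaded: V_out = V_mid × R4/(R3+R4) = 9.090 × 22000/55000 = 3.64 V.

V_out ≈ 3.64 V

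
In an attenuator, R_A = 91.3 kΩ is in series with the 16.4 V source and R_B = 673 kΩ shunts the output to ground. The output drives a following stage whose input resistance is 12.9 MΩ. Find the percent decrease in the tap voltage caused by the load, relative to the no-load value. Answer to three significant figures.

The divider's output (Thévenin) resistance is R_A‖R_B = 80.39 kΩ.
Fractional drop under load = R_th/(R_th + R_L) = 80.39 / (80.39 + 12900) = 0.006193.
So the output falls by 0.619 %.

0.619 %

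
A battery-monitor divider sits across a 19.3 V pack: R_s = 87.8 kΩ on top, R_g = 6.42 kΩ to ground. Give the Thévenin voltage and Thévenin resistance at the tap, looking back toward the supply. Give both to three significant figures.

V_th is the open-circuit tap voltage: 19.3 × 6.42/(87.8 + 6.42) = 1.32 V.
With the supply zeroed, R_s and R_g appear in parallel from the tap: R_th = R_s‖R_g = (87.8 × 6.42)/94.22 = 5.98 kΩ.

V_th = 1.32 V, R_th = 5.98 kΩ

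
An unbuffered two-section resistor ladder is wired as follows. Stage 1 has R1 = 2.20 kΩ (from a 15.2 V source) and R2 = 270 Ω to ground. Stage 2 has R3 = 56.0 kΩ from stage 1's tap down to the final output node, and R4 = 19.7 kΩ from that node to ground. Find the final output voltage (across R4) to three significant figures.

Stage 2 presents R3+R4 = 75700 Ω as a load on stage 1's tap.
Stage 1's lower leg becomes R2‖(R3+R4) = 269.0 Ω, so V_mid = 15.2 × 269.0/2469 = 1.656 V.
Stage 2 is itself unloaded: V_out = V_mid × R4/(R3+R4) = 1.656 × 19700/75700 = 0.431 V.

V_out ≈ 0.431 V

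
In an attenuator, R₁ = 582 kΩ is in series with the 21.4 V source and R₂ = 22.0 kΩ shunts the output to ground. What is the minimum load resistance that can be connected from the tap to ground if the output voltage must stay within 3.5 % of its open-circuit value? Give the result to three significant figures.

R_L(min) ≈ 584 kΩ

Output resistance R_th = R₁‖R₂ = (582 × 22.0)/604.0 = 21.20 kΩ.
The fractional drop is R_th/(R_th + R_L); requiring this ≤ 0.0350 gives R_L ≥ R_th(1/0.0350 − 1) = 21.20 × 27.57 = 584 kΩ.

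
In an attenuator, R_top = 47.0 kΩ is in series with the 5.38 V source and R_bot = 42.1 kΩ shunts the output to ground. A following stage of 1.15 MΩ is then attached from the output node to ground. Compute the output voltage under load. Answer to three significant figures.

The load sits in parallel with R_bot: R_bot‖R_L = (42.1 × 1150) / (42.1 + 1150) = 40.61 kΩ.
V_out = 5.38 × 40.61 / (47.0 + 40.61) = 5.38 × 40.61/87.61 = 2.49 V.
(Unloaded it would have been 2.54 V.)

V_out ≈ 2.49 V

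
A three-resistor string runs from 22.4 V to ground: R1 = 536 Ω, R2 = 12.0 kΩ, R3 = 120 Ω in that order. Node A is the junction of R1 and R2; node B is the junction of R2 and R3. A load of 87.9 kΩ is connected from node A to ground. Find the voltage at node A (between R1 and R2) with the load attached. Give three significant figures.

Below node A the series string R2+R3 = 12120 Ω sits in parallel with the 87900 Ω load: 10650 Ω.
V_A = 22.4 × 10650/(536 + 10650) = 21.3 V.

V ≈ 21.3 V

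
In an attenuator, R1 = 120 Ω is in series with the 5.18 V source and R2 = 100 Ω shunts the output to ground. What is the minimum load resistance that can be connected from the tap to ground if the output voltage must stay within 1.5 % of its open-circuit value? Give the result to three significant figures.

R_L(min) ≈ 3.58 kΩ

Output resistance R_th = R1‖R2 = (120 × 100)/220.0 = 54.55 Ω.
The fractional drop is R_th/(R_th + R_L); requiring this ≤ 0.0150 gives R_L ≥ R_th(1/0.0150 − 1) = 54.55 × 65.67 = 3.58 kΩ.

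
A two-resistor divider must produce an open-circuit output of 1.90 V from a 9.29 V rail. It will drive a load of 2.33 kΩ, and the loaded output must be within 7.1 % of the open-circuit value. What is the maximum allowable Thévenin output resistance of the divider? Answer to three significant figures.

Loading drop = R_th/(R_th + R_L) ≤ 0.0710, so R_th ≤ R_L · ε/(1−ε) = 2.33 kΩ × 0.0710/0.9290 = 178 Ω.

R_th ≤ 178 Ω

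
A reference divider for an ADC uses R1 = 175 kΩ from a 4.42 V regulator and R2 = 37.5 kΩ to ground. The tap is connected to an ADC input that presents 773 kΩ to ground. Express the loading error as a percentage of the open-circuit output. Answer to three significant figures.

3.84 %

The divider's output (Thévenin) resistance is R1‖R2 = 30.88 kΩ.
Fractional drop under load = R_th/(R_th + R_L) = 30.88 / (30.88 + 773) = 0.03842.
So the output falls by 3.84 %.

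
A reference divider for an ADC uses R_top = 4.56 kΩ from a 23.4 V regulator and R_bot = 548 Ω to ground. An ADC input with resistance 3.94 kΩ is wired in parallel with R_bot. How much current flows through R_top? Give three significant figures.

R_bot‖R_L = 481.1 Ω, so the source sees R_top + R_bot‖R_L = 5041 Ω.
I = 23.4 V / 5041 Ω = 4.64 mA.

I ≈ 4.64 mA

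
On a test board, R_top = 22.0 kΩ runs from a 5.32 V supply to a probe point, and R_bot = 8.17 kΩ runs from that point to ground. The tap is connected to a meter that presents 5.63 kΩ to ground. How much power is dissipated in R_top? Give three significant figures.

Total resistance from the source is R_top + (R_bot‖R_L) = 25.33 kΩ, so I = 5.32/25.33 kΩ = 0.2100 mA.
P = I²·R_top = (0.2100 mA)² × 22.0 kΩ = 0.970 mW.

P ≈ 0.970 mW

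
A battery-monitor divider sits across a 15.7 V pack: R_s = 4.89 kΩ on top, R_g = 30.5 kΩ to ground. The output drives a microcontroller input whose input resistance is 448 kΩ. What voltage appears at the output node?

V_out ≈ 13.4 V

The load sits in parallel with R_g: R_g‖R_L = (30.5 × 448) / (30.5 + 448) = 28.56 kΩ.
V_out = 15.7 × 28.56 / (4.89 + 28.56) = 15.7 × 28.56/33.45 = 13.4 V.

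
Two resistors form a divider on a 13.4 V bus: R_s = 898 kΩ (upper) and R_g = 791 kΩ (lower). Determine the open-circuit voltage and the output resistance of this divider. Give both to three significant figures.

V_th is the open-circuit tap voltage: 13.4 × 791/(898 + 791) = 6.28 V.
With the supply zeroed, R_s and R_g appear in parallel from the tap: R_th = R_s‖R_g = (898 × 791)/1689 = 421 kΩ.

V_th = 6.28 V, R_th = 421 kΩ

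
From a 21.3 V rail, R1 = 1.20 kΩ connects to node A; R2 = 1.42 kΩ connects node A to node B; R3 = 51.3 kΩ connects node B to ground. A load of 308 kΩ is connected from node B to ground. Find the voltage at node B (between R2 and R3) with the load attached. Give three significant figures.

V ≈ 20.1 V

At node B, R3 is in parallel with the load: R3‖R_L = 43.98 kΩ.
Below node A the resistance is R2 + (R3‖R_L) = 45.40 kΩ, so V_A = 21.3 × 45.40/46.60 = 20.75 V.
Then V_B = V_A × (R3‖R_L)/(R2 + R3‖R_L) = 20.75 × 43.98/45.40 = 20.1 V.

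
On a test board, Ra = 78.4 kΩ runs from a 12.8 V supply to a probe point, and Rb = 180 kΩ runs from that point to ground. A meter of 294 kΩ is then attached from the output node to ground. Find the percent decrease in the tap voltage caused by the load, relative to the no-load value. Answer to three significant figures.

Unloaded V = 12.8 × 180/258.4 = 8.916 V.
Loaded: Rb‖R_L = 111.6 kΩ, giving V = 12.8 × 111.6/190.0 = 7.520 V.
Drop = (8.916 − 7.520) / 8.916 = 15.7 %.

15.7 %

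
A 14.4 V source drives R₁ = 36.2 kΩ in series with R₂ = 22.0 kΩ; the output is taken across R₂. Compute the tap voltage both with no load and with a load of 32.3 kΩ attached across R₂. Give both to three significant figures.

Open-circuit: V = 14.4 × 22.0/(36.2 + 22.0) = 5.44 V.
With the load, R₂ becomes R₂‖R_L = 13.09 kΩ, so V = 14.4 × 13.09/49.29 = 3.82 V.

Unloaded: 5.44 V; loaded: 3.82 V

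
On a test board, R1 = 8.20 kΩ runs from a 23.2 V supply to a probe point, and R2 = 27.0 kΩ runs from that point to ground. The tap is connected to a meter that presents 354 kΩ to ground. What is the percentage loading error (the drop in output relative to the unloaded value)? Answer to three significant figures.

1.75 %

The divider's output (Thévenin) resistance is R1‖R2 = 6.290 kΩ.
Fractional drop under load = R_th/(R_th + R_L) = 6.290 / (6.290 + 354) = 0.01746.
So the output falls by 1.75 %.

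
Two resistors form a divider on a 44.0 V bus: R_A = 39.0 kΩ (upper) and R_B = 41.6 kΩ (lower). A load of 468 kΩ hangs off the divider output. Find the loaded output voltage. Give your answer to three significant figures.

The load sits in parallel with R_B: R_B‖R_L = (41.6 × 468) / (41.6 + 468) = 38.20 kΩ.
V_out = 44.0 × 38.20 / (39.0 + 38.20) = 44.0 × 38.20/77.20 = 21.8 V.
(Unloaded it would have been 22.7 V.)

V_out ≈ 21.8 V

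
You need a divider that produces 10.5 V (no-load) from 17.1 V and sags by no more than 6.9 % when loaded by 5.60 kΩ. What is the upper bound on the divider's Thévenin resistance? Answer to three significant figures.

R_th ≤ 415 Ω

Loading drop = R_th/(R_th + R_L) ≤ 0.0690, so R_th ≤ R_L · ε/(1−ε) = 5.60 kΩ × 0.0690/0.9310 = 415 Ω.
(Any R1, R2 with R2/(R1+R2) = 0.614 and R1‖R2 ≤ 415 Ω will meet the spec.)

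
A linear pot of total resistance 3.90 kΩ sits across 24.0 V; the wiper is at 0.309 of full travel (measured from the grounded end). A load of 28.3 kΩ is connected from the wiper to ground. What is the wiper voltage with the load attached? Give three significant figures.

The wiper splits the pot into (1−α)R = 2.695 kΩ above and αR = 1.205 kΩ below.
Lower section ‖ load = 1.156 kΩ.
V_wiper = 24.0 × 1.156/(2.695 + 1.156) = 7.20 V.

V ≈ 7.20 V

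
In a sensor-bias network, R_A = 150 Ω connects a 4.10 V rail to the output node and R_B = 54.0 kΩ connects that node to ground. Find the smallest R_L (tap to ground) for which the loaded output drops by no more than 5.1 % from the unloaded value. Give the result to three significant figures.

Output resistance R_th = R_A‖R_B = (150 × 54000)/54150 = 149.6 Ω.
The fractional drop is R_th/(R_th + R_L); requiring this ≤ 0.0510 gives R_L ≥ R_th(1/0.0510 − 1) = 149.6 × 18.61 = 2.78 kΩ.

R_L(min) ≈ 2.78 kΩ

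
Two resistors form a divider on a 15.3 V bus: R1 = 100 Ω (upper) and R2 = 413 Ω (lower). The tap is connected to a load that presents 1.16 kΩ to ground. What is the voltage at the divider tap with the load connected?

V_out ≈ 11.5 V

The load sits in parallel with R2: R2‖R_L = (413 × 1160) / (413 + 1160) = 304.6 Ω.
V_out = 15.3 × 304.6 / (100 + 304.6) = 15.3 × 304.6/404.6 = 11.5 V.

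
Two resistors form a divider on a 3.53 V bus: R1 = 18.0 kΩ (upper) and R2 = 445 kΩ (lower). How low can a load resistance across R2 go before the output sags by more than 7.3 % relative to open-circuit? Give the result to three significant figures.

Output resistance R_th = R1‖R2 = (18.0 × 445)/463.0 = 17.30 kΩ.
The fractional drop is R_th/(R_th + R_L); requiring this ≤ 0.0730 gives R_L ≥ R_th(1/0.0730 − 1) = 17.30 × 12.70 = 220 kΩ.

R_L(min) ≈ 220 kΩ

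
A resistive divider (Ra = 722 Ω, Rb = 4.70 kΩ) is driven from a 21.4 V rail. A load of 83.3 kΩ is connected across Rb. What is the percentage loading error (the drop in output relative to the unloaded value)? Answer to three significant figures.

The divider's output (Thévenin) resistance is Ra‖Rb = 625.9 Ω.
Fractional drop under load = R_th/(R_th + R_L) = 625.9 / (625.9 + 83300) = 0.007457.
So the output falls by 0.746 %.

0.746 %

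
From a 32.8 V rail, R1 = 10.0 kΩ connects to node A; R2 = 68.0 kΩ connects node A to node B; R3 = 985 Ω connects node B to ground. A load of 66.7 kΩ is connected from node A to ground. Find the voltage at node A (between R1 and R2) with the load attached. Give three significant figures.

Below node A the series string R2+R3 = 68980 Ω sits in parallel with the 66700 Ω load: 33910 Ω.
V_A = 32.8 × 33910/(10000 + 33910) = 25.3 V.

V ≈ 25.3 V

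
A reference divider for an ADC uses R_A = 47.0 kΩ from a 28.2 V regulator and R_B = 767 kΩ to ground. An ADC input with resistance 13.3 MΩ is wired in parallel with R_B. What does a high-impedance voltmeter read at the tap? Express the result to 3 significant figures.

V_out ≈ 26.5 V

The load sits in parallel with R_B: R_B‖R_L = (767 × 13300) / (767 + 13300) = 725.2 kΩ.
V_out = 28.2 × 725.2 / (47.0 + 725.2) = 28.2 × 725.2/772.2 = 26.5 V.
(Unloaded it would have been 26.6 V.)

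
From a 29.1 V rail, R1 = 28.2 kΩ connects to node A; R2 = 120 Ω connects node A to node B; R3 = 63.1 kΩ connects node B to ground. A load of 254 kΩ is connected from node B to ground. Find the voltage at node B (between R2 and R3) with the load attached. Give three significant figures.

V ≈ 18.7 V

At node B, R3 is in parallel with the load: R3‖R_L = 50540 Ω.
Below node A the resistance is R2 + (R3‖R_L) = 50660 Ω, so V_A = 29.1 × 50660/78860 = 18.69 V.
Then V_B = V_A × (R3‖R_L)/(R2 + R3‖R_L) = 18.69 × 50540/50660 = 18.7 V.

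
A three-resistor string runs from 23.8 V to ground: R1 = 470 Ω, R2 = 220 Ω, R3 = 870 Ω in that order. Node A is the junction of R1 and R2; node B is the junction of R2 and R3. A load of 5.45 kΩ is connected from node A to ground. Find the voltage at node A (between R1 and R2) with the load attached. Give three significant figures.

V ≈ 15.7 V

Below node A the series string R2+R3 = 1090 Ω sits in parallel with the 5450 Ω load: 908.3 Ω.
V_A = 23.8 × 908.3/(470 + 908.3) = 15.7 V.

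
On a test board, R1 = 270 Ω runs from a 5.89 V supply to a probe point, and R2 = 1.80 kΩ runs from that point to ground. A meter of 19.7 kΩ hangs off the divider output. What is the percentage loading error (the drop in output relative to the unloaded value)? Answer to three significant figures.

1.18 %

The divider's output (Thévenin) resistance is R1‖R2 = 234.8 Ω.
Fractional drop under load = R_th/(R_th + R_L) = 234.8 / (234.8 + 19700) = 0.01178.
So the output falls by 1.18 %.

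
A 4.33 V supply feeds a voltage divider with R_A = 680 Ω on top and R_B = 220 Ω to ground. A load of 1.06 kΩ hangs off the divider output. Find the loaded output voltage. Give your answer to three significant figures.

V_out ≈ 0.915 V

The load sits in parallel with R_B: R_B‖R_L = (220 × 1060) / (220 + 1060) = 182.2 Ω.
V_out = 4.33 × 182.2 / (680 + 182.2) = 4.33 × 182.2/862.2 = 0.915 V.
(Unloaded it would have been 1.06 V.)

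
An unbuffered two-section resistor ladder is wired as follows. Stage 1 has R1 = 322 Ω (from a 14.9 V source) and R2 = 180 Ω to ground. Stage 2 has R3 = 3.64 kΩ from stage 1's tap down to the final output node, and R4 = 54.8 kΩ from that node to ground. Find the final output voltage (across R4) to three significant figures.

V_out ≈ 5.00 V

Stage 2 presents R3+R4 = 58440 Ω as a load on stage 1's tap.
Stage 1's lower leg becomes R2‖(R3+R4) = 179.4 Ω, so V_mid = 14.9 × 179.4/501.4 = 5.332 V.
Stage 2 is itself unloaded: V_out = V_mid × R4/(R3+R4) = 5.332 × 54800/58440 = 5.00 V.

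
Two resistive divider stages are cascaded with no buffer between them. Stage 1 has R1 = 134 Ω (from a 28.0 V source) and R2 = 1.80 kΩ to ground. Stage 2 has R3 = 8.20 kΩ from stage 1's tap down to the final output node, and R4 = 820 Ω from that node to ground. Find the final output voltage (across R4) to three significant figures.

Stage 2 presents R3+R4 = 9020 Ω as a load on stage 1's tap.
Stage 1's lower leg becomes R2‖(R3+R4) = 1501 Ω, so V_mid = 28.0 × 1501/1635 = 25.70 V.
Stage 2 is itself unloaded: V_out = V_mid × R4/(R3+R4) = 25.70 × 820/9020 = 2.34 V.

V_out ≈ 2.34 V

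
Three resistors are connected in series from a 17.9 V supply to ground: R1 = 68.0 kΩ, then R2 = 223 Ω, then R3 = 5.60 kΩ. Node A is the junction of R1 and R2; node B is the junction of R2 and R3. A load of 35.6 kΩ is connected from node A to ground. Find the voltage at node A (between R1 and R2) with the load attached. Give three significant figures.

Below node A the series string R2+R3 = 5823 Ω sits in parallel with the 35600 Ω load: 5004 Ω.
V_A = 17.9 × 5004/(68000 + 5004) = 1.23 V.

V ≈ 1.23 V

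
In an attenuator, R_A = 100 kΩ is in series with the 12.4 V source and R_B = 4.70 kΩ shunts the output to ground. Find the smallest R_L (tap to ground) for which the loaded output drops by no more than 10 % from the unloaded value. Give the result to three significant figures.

R_L(min) ≈ 40.4 kΩ

Output resistance R_th = R_A‖R_B = (100 × 4.70)/104.7 = 4.489 kΩ.
The fractional drop is R_th/(R_th + R_L); requiring this ≤ 0.100 gives R_L ≥ R_th(1/0.100 − 1) = 4.489 × 9.000 = 40.4 kΩ.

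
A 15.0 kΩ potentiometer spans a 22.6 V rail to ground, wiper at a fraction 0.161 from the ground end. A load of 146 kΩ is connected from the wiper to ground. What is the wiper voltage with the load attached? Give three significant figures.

V ≈ 3.59 V

The wiper splits the pot into (1−α)R = 12.59 kΩ above and αR = 2.415 kΩ below.
Lower section ‖ load = 2.376 kΩ.
V_wiper = 22.6 × 2.376/(12.59 + 2.376) = 3.59 V.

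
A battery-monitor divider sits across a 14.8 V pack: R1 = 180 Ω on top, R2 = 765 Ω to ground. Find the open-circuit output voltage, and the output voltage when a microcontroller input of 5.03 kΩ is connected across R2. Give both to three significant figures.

Open-circuit: V = 14.8 × 765/(180 + 765) = 12.0 V.
With the load, R2 becomes R2‖R_L = 664.0 Ω, so V = 14.8 × 664.0/844.0 = 11.6 V.

Unloaded: 12.0 V; loaded: 11.6 V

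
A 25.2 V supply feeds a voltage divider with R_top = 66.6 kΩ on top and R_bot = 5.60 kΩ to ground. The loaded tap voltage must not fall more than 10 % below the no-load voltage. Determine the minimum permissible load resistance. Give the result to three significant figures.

Output resistance R_th = R_top‖R_bot = (66.6 × 5.60)/72.20 = 5.166 kΩ.
The fractional drop is R_th/(R_th + R_L); requiring this ≤ 0.100 gives R_L ≥ R_th(1/0.100 − 1) = 5.166 × 9.000 = 46.5 kΩ.

R_L(min) ≈ 46.5 kΩ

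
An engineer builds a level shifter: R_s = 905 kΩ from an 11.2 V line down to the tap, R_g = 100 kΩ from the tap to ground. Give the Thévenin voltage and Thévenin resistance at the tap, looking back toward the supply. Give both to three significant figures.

V_th = 1.11 V, R_th = 90.0 kΩ

V_th is the open-circuit tap voltage: 11.2 × 100/(905 + 100) = 1.11 V.
With the supply zeroed, R_s and R_g appear in parallel from the tap: R_th = R_s‖R_g = (905 × 100)/1005 = 90.0 kΩ.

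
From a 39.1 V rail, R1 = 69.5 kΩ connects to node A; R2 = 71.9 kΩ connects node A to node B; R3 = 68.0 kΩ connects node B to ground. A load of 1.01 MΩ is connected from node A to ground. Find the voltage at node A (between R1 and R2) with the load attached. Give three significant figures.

V ≈ 25.0 V

Below node A the series string R2+R3 = 139.9 kΩ sits in parallel with the 1010 kΩ load: 122.9 kΩ.
V_A = 39.1 × 122.9/(69.5 + 122.9) = 25.0 V.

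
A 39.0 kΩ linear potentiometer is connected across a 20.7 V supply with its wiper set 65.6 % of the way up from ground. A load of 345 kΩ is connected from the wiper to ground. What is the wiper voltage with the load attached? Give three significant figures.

V ≈ 13.2 V

The wiper splits the pot into (1−α)R = 13.42 kΩ above and αR = 25.58 kΩ below.
Lower section ‖ load = 23.82 kΩ.
V_wiper = 20.7 × 23.82/(13.42 + 23.82) = 13.2 V.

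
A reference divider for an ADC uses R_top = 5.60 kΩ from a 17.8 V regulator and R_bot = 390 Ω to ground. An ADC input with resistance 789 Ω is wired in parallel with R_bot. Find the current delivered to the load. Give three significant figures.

I_L ≈ 1.00 mA

R_bot‖R_L = 261.0 Ω; V_out = 17.8 × 261.0/5861 = 0.7926 V.
I_L = V_out / R_L = 0.7926 / 789 Ω = 1.00 mA.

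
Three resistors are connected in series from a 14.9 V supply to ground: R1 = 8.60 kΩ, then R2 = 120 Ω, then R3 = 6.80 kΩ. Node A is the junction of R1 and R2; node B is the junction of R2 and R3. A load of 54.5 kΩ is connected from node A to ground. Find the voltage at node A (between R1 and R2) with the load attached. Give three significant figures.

V ≈ 6.21 V

Below node A the series string R2+R3 = 6920 Ω sits in parallel with the 54500 Ω load: 6140 Ω.
V_A = 14.9 × 6140/(8600 + 6140) = 6.21 V.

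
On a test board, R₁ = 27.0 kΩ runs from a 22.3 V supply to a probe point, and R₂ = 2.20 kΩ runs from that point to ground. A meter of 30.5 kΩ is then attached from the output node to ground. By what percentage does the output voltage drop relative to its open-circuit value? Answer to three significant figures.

The divider's output (Thévenin) resistance is R₁‖R₂ = 2.034 kΩ.
Fractional drop under load = R_th/(R_th + R_L) = 2.034 / (2.034 + 30.5) = 0.06253.
So the output falls by 6.25 %.

6.25 %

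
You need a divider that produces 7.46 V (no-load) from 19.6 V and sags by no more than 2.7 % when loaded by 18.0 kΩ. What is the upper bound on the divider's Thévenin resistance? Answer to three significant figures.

R_th ≤ 499 Ω

Loading drop = R_th/(R_th + R_L) ≤ 0.0270, so R_th ≤ R_L · ε/(1−ε) = 18.0 kΩ × 0.0270/0.9730 = 499 Ω.
(Any R1, R2 with R2/(R1+R2) = 0.381 and R1‖R2 ≤ 499 Ω will meet the spec.)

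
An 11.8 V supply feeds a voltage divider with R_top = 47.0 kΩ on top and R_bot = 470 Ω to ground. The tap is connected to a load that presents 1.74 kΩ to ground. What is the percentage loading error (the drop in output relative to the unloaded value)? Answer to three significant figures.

21.1 %

The divider's output (Thévenin) resistance is R_top‖R_bot = 465.3 Ω.
Fractional drop under load = R_th/(R_th + R_L) = 465.3 / (465.3 + 1740) = 0.2110.
So the output falls by 21.1 %.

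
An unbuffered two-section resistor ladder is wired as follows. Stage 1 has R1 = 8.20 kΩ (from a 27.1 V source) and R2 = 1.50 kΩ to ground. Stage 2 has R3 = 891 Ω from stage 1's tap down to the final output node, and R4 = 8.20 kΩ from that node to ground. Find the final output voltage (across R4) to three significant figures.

V_out ≈ 3.32 V

Stage 2 presents R3+R4 = 9091 Ω as a load on stage 1's tap.
Stage 1's lower leg becomes R2‖(R3+R4) = 1288 Ω, so V_mid = 27.1 × 1288/9488 = 3.678 V.
Stage 2 is itself unloaded: V_out = V_mid × R4/(R3+R4) = 3.678 × 8200/9091 = 3.32 V.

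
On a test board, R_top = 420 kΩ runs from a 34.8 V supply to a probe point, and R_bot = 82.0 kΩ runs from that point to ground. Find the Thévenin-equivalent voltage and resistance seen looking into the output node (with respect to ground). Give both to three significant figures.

V_th = 5.68 V, R_th = 68.6 kΩ

V_th is the open-circuit tap voltage: 34.8 × 82.0/(420 + 82.0) = 5.68 V.
With the supply zeroed, R_top and R_bot appear in parallel from the tap: R_th = R_top‖R_bot = (420 × 82.0)/502.0 = 68.6 kΩ.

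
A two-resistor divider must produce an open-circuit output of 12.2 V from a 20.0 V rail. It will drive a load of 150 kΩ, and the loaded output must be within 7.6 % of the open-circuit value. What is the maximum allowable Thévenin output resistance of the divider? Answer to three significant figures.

R_th ≤ 12.3 kΩ

Loading drop = R_th/(R_th + R_L) ≤ 0.0760, so R_th ≤ R_L · ε/(1−ε) = 150 kΩ × 0.0760/0.9240 = 12.3 kΩ.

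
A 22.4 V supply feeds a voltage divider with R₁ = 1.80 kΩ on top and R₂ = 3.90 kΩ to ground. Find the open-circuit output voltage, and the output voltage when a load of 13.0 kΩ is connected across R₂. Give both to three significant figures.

Open-circuit: V = 22.4 × 3.90/(1.80 + 3.90) = 15.3 V.
With the load, R₂ becomes R₂‖R_L = 3.000 kΩ, so V = 22.4 × 3.000/4.800 = 14.0 V.

Unloaded: 15.3 V; loaded: 14.0 V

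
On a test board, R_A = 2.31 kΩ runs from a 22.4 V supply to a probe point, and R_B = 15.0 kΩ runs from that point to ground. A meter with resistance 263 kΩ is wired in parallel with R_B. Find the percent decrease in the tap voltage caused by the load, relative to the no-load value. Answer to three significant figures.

0.755 %

The divider's output (Thévenin) resistance is R_A‖R_B = 2.002 kΩ.
Fractional drop under load = R_th/(R_th + R_L) = 2.002 / (2.002 + 263) = 0.007554.
So the output falls by 0.755 %.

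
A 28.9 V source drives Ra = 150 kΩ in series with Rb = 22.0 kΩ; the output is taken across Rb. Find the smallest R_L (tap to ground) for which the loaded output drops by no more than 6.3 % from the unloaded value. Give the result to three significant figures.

Output resistance R_th = Ra‖Rb = (150 × 22.0)/172.0 = 19.19 kΩ.
The fractional drop is R_th/(R_th + R_L); requiring this ≤ 0.0630 gives R_L ≥ R_th(1/0.0630 − 1) = 19.19 × 14.87 = 285 kΩ.

R_L(min) ≈ 285 kΩ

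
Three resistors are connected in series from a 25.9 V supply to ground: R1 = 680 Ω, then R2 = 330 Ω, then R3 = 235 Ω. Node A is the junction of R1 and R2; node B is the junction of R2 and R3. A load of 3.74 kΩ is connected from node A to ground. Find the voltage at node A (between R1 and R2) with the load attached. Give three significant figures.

V ≈ 10.9 V

Below node A the series string R2+R3 = 565.0 Ω sits in parallel with the 3740 Ω load: 490.8 Ω.
V_A = 25.9 × 490.8/(680 + 490.8) = 10.9 V.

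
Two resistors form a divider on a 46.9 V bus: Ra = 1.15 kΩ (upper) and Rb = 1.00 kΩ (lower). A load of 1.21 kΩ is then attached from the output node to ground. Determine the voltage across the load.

The load sits in parallel with Rb: Rb‖R_L = (1.00 × 1.21) / (1.00 + 1.21) = 0.5475 kΩ.
V_out = 46.9 × 0.5475 / (1.15 + 0.5475) = 46.9 × 0.5475/1.698 = 15.1 V.

V_out ≈ 15.1 V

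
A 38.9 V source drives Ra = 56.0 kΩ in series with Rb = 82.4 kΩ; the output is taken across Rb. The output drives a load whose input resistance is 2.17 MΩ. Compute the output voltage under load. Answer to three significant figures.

V_out ≈ 22.8 V

The load sits in parallel with Rb: Rb‖R_L = (82.4 × 2170) / (82.4 + 2170) = 79.39 kΩ.
V_out = 38.9 × 79.39 / (56.0 + 79.39) = 38.9 × 79.39/135.4 = 22.8 V.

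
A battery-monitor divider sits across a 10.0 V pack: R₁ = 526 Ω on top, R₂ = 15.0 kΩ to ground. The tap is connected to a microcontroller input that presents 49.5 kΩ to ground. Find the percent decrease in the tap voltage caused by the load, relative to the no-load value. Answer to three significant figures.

The divider's output (Thévenin) resistance is R₁‖R₂ = 508.2 Ω.
Fractional drop under load = R_th/(R_th + R_L) = 508.2 / (508.2 + 49500) = 0.01016.
So the output falls by 1.02 %.

1.02 %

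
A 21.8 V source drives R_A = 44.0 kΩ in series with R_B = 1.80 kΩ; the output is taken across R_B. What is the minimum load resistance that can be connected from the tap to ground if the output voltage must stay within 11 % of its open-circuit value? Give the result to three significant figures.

R_L(min) ≈ 14.0 kΩ

Output resistance R_th = R_A‖R_B = (44.0 × 1.80)/45.80 = 1.729 kΩ.
The fractional drop is R_th/(R_th + R_L); requiring this ≤ 0.110 gives R_L ≥ R_th(1/0.110 − 1) = 1.729 × 8.091 = 14.0 kΩ.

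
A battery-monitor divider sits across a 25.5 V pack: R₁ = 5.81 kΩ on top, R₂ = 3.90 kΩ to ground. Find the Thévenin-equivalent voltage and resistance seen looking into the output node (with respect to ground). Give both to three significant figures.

V_th = 10.2 V, R_th = 2.33 kΩ

V_th is the open-circuit tap voltage: 25.5 × 3.90/(5.81 + 3.90) = 10.2 V.
With the supply zeroed, R₁ and R₂ appear in parallel from the tap: R_th = R₁‖R₂ = (5.81 × 3.90)/9.710 = 2.33 kΩ.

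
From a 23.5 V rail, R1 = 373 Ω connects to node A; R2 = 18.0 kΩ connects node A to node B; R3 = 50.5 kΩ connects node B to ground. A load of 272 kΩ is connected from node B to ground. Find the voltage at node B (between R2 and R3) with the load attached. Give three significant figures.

V ≈ 16.4 V

At node B, R3 is in parallel with the load: R3‖R_L = 42590 Ω.
Below node A the resistance is R2 + (R3‖R_L) = 60590 Ω, so V_A = 23.5 × 60590/60970 = 23.36 V.
Then V_B = V_A × (R3‖R_L)/(R2 + R3‖R_L) = 23.36 × 42590/60590 = 16.4 V.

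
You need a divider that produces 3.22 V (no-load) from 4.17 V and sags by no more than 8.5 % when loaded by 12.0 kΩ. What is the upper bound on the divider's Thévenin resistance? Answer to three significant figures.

Loading drop = R_th/(R_th + R_L) ≤ 0.0850, so R_th ≤ R_L · ε/(1−ε) = 12.0 kΩ × 0.0850/0.9150 = 1.11 kΩ.

R_th ≤ 1.11 kΩ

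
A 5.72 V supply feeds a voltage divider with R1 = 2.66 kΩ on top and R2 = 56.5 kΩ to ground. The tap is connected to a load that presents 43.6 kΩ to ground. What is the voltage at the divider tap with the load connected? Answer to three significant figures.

V_out ≈ 5.16 V

The load sits in parallel with R2: R2‖R_L = (56.5 × 43.6) / (56.5 + 43.6) = 24.61 kΩ.
V_out = 5.72 × 24.61 / (2.66 + 24.61) = 5.72 × 24.61/27.27 = 5.16 V.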